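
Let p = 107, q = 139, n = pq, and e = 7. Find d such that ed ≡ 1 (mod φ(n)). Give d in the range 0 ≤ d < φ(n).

φ(n) = (p−1)(q−1) = 106·138 = 14628.
Need d with 7·d ≡ 1 (mod 14628). Apply the extended Euclidean algorithm:
14628 = 2089·7 + 5
7 = 1·5 + 2
5 = 2·2 + 1
2 = 2·1 + 0
Back-substitute:
1 = 5 − 2·2
1 = −2·7 + 3·5
1 = 3·14628 − 6269·7
So 7·(-6269) ≡ 1 (mod 14628), hence d ≡ -6269 ≡ 8359 (mod 14628).

8359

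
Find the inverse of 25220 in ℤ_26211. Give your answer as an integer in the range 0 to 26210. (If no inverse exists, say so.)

Apply the Euclidean algorithm to 26211 and 25220:
26211 = 1*25220 + 991
25220 = 25*991 + 445
991 = 2*445 + 101
445 = 4*101 + 41
101 = 2*41 + 19
41 = 2*19 + 3
19 = 6*3 + 1
3 = 3*1 + 0
The gcd is 1. Working backward:
1 = 19 − 6·3
1 = −6·41 + 13·19
1 = 13·101 − 32·41
1 = −32·445 + 141·101
1 = 141·991 − 314·445
1 = −314·25220 + 7991·991
1 = 7991·26211 − 8305·25220
So 25220·(-8305) ≡ 1 (mod 26211), and -8305 ≡ 17906 (mod 26211).

17906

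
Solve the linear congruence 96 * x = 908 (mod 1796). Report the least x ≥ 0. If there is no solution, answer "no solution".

First find gcd(96, 1796):
1796 = 18×96 + 68
96 = 1×68 + 28
68 = 2×28 + 12
28 = 2×12 + 4
12 = 3×4 + 0
gcd = 4 and 4 | 908, so solutions exist. Divide through by 4: 24x ≡ 227 (mod 449).
Now find 24⁻¹ mod 449:
449 = 18*24 + 17
24 = 1*17 + 7
17 = 2*7 + 3
7 = 2*3 + 1
3 = 3*1 + 0
Back-substitute:
1 = 7 − 2·3
1 = −2·17 + 5·7
1 = 5·24 − 7·17
1 = −7·449 + 131·24
So 24⁻¹ ≡ 131 (mod 449).
Then x ≡ 131·227 ≡ 103 (mod 449); the smallest non-negative solution is x = 103.

103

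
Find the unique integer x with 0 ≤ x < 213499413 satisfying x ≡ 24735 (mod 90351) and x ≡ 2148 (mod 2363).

Write x = 24735 + 90351·k. Then 90351·k ≡ 2148 − 24735 ≡ 1043 (mod 2363).
Need 90351⁻¹ mod 2363. Extended Euclid on (2363, 557):
2363 = 4·557 + 135
557 = 4·135 + 17
135 = 7·17 + 16
17 = 1·16 + 1
16 = 16·1 + 0
Back-substitute:
1 = 17 − 16
1 = −135 + 8·17
1 = 8·557 − 33·135
1 = −33·2363 + 140·557
90351⁻¹ ≡ 140 (mod 2363), so k ≡ 140·1043 ≡ 1877 (mod 2363).
x = 24735 + 90351·1877 = 169613562.

169613562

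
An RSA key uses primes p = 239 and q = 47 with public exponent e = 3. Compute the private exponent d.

φ(n) = (p−1)(q−1) = 238·46 = 10948.
Need d with 3·d ≡ 1 (mod 10948). Apply the extended Euclidean algorithm:
10948 = 3649·3 + 1
3 = 3·1 + 0
Back-substitute:
1 = 10948 − 3649·3
So 3·(-3649) ≡ 1 (mod 10948), hence d ≡ -3649 ≡ 7299 (mod 10948).

7299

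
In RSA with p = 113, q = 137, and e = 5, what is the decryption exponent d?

φ(n) = (p−1)(q−1) = 112·136 = 15232.
Need d with 5·d ≡ 1 (mod 15232). Apply the extended Euclidean algorithm:
15232 = 3046*5 + 2
5 = 2*2 + 1
2 = 2*1 + 0
Back-substitute:
1 = 5 − 2·2
1 = −2·15232 + 6093·5
So 5·6093 ≡ 1 (mod 15232), hence d = 6093.

6093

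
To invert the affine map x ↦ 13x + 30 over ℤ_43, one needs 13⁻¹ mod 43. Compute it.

10

Extended Euclidean algorithm:
43 = 3×13 + 4
13 = 3×4 + 1
4 = 4×1 + 0
The gcd is 1. Working backward:
1 = 13 − 3·4
1 = −3·43 + 10·13
So 13·10 ≡ 1 (mod 43).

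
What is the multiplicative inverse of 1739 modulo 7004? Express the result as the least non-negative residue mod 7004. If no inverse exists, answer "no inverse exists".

5107

Apply the Euclidean algorithm to 7004 and 1739:
7004 = 4×1739 + 48
1739 = 36×48 + 11
48 = 4×11 + 4
11 = 2×4 + 3
4 = 1×3 + 1
3 = 3×1 + 0
Since gcd(1739, 7004) = 1, back-substitute to write 1 as a combination:
1 = 4 − 3
1 = −11 + 3·4
1 = 3·48 − 13·11
1 = −13·1739 + 471·48
1 = 471·7004 − 1897·1739
Thus 1739·(-1897) ≡ 1 (mod 7004); reducing, -1897 mod 7004 = 5107.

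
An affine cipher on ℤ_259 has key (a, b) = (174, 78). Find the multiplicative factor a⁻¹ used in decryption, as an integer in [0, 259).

gcd(259, 174) by repeated division:
259 = 1*174 + 85
174 = 2*85 + 4
85 = 21*4 + 1
4 = 4*1 + 0
The gcd is 1. Working backward:
1 = 85 − 21·4
1 = −21·174 + 43·85
1 = 43·259 − 64·174
So 174·(-64) ≡ 1 (mod 259), and -64 ≡ 195 (mod 259).

195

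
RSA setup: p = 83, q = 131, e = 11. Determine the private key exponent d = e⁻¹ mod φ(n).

9691

φ(n) = (p−1)(q−1) = 82·130 = 10660.
Need d with 11·d ≡ 1 (mod 10660). Apply the extended Euclidean algorithm:
10660 = 969·11 + 1
11 = 11·1 + 0
Back-substitute:
1 = 10660 − 969·11
So 11·(-969) ≡ 1 (mod 10660), hence d ≡ -969 ≡ 9691 (mod 10660).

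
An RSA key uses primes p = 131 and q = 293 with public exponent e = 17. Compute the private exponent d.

2233

φ(n) = (p−1)(q−1) = 130·292 = 37960.
Need d with 17·d ≡ 1 (mod 37960). Apply the extended Euclidean algorithm:
37960 = 2232·17 + 16
17 = 1·16 + 1
16 = 16·1 + 0
Back-substitute:
1 = 17 − 16
1 = −37960 + 2233·17
So 17·2233 ≡ 1 (mod 37960), hence d = 2233.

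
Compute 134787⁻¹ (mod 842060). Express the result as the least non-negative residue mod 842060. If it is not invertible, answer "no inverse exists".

Extended Euclidean algorithm:
842060 = 6×134787 + 33338
134787 = 4×33338 + 1435
33338 = 23×1435 + 333
1435 = 4×333 + 103
333 = 3×103 + 24
103 = 4×24 + 7
24 = 3×7 + 3
7 = 2×3 + 1
3 = 3×1 + 0
The gcd is 1. Working backward:
1 = 7 − 2·3
1 = −2·24 + 7·7
1 = 7·103 − 30·24
1 = −30·333 + 97·103
1 = 97·1435 − 418·333
1 = −418·33338 + 9711·1435
1 = 9711·134787 − 39262·33338
1 = −39262·842060 + 245283·134787
So 134787·245283 ≡ 1 (mod 842060).

245283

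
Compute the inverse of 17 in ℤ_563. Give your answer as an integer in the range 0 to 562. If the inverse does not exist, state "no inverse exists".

265

Run Euclid on (563, 17):
563 = 33·17 + 2
17 = 8·2 + 1
2 = 2·1 + 0
gcd = 1, so the inverse exists. Back-substitute:
1 = 17 − 8·2
1 = −8·563 + 265·17
So 17·265 ≡ 1 (mod 563).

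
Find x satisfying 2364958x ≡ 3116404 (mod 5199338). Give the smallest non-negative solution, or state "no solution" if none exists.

1432263

First find gcd(2364958, 5199338):
5199338 = 2*2364958 + 469422
2364958 = 5*469422 + 17848
469422 = 26*17848 + 5374
17848 = 3*5374 + 1726
5374 = 3*1726 + 196
1726 = 8*196 + 158
196 = 1*158 + 38
158 = 4*38 + 6
38 = 6*6 + 2
6 = 3*2 + 0
gcd = 2 and 2 | 3116404, so solutions exist. Divide through by 2: 1182479x ≡ 1558202 (mod 2599669).
Now find 1182479⁻¹ mod 2599669:
2599669 = 2*1182479 + 234711
1182479 = 5*234711 + 8924
234711 = 26*8924 + 2687
8924 = 3*2687 + 863
2687 = 3*863 + 98
863 = 8*98 + 79
98 = 1*79 + 19
79 = 4*19 + 3
19 = 6*3 + 1
3 = 3*1 + 0
Back-substitute:
1 = 19 − 6·3
1 = −6·79 + 25·19
1 = 25·98 − 31·79
1 = −31·863 + 273·98
1 = 273·2687 − 850·863
1 = −850·8924 + 2823·2687
1 = 2823·234711 − 74248·8924
1 = −74248·1182479 + 374063·234711
1 = 374063·2599669 − 822374·1182479
So 1182479·(-822374) ≡ 1 (mod 2599669), i.e. 1182479⁻¹ ≡ 1777295.
Then x ≡ 1777295·1558202 ≡ 1432263 (mod 2599669); the smallest non-negative solution is x = 1432263.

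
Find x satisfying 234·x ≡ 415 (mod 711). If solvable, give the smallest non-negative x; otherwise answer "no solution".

no solution

gcd(234, 711):
711 = 3×234 + 9
234 = 26×9 + 0
gcd = 9, but 9 ∤ 415, so the congruence has no solution.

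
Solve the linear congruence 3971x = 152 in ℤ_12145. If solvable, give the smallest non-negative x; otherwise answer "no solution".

2092

First find gcd(3971, 12145):
12145 = 3·3971 + 232
3971 = 17·232 + 27
232 = 8·27 + 16
27 = 1·16 + 11
16 = 1·11 + 5
11 = 2·5 + 1
5 = 5·1 + 0
gcd = 1, so a unique solution mod 12145 exists.
Back-substitute for the Bézout coefficients:
1 = 11 − 2·5
1 = −2·16 + 3·11
1 = 3·27 − 5·16
1 = −5·232 + 43·27
1 = 43·3971 − 736·232
1 = −736·12145 + 2251·3971
So 3971·(2251) ≡ 1 (mod 12145), giving 3971⁻¹ ≡ 2251.
x ≡ 3971⁻¹·152 ≡ 2251·152 ≡ 2092 (mod 12145).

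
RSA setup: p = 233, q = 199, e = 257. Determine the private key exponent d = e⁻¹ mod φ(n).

φ(n) = (p−1)(q−1) = 232·198 = 45936.
Need d with 257·d ≡ 1 (mod 45936). Apply the extended Euclidean algorithm:
45936 = 178*257 + 190
257 = 1*190 + 67
190 = 2*67 + 56
67 = 1*56 + 11
56 = 5*11 + 1
11 = 11*1 + 0
Back-substitute:
1 = 56 − 5·11
1 = −5·67 + 6·56
1 = 6·190 − 17·67
1 = −17·257 + 23·190
1 = 23·45936 − 4111·257
So 257·(-4111) ≡ 1 (mod 45936), hence d ≡ -4111 ≡ 41825 (mod 45936).

41825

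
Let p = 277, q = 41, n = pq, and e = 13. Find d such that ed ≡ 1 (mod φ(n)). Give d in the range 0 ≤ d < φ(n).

φ(n) = (p−1)(q−1) = 276·40 = 11040.
Need d with 13·d ≡ 1 (mod 11040). Apply the extended Euclidean algorithm:
11040 = 849×13 + 3
13 = 4×3 + 1
3 = 3×1 + 0
Back-substitute:
1 = 13 − 4·3
1 = −4·11040 + 3397·13
So 13·3397 ≡ 1 (mod 11040), hence d = 3397.

3397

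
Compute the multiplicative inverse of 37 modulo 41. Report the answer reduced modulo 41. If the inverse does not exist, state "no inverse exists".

Run Euclid on (41, 37):
41 = 1·37 + 4
37 = 9·4 + 1
4 = 4·1 + 0
gcd = 1, so the inverse exists. Back-substitute:
1 = 37 − 9·4
1 = −9·41 + 10·37
So 37·10 ≡ 1 (mod 41).

10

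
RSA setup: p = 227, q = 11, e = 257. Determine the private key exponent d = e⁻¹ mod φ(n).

φ(n) = (p−1)(q−1) = 226·10 = 2260.
Need d with 257·d ≡ 1 (mod 2260). Apply the extended Euclidean algorithm:
2260 = 8*257 + 204
257 = 1*204 + 53
204 = 3*53 + 45
53 = 1*45 + 8
45 = 5*8 + 5
8 = 1*5 + 3
5 = 1*3 + 2
3 = 1*2 + 1
2 = 2*1 + 0
Back-substitute:
1 = 3 − 2
1 = −5 + 2·3
1 = 2·8 − 3·5
1 = −3·45 + 17·8
1 = 17·53 − 20·45
1 = −20·204 + 77·53
1 = 77·257 − 97·204
1 = −97·2260 + 853·257
So 257·853 ≡ 1 (mod 2260), hence d = 853.

853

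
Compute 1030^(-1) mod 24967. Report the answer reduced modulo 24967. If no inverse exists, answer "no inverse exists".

10108

Apply the Euclidean algorithm to 24967 and 1030:
24967 = 24·1030 + 247
1030 = 4·247 + 42
247 = 5·42 + 37
42 = 1·37 + 5
37 = 7·5 + 2
5 = 2·2 + 1
2 = 2·1 + 0
Since gcd(1030, 24967) = 1, back-substitute to write 1 as a combination:
1 = 5 − 2·2
1 = −2·37 + 15·5
1 = 15·42 − 17·37
1 = −17·247 + 100·42
1 = 100·1030 − 417·247
1 = −417·24967 + 10108·1030
So 1030·10108 ≡ 1 (mod 24967).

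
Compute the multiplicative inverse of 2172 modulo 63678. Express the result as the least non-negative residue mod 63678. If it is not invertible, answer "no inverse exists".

no inverse exists

Euclidean algorithm on 63678, 2172:
63678 = 29·2172 + 690
2172 = 3·690 + 102
690 = 6·102 + 78
102 = 1·78 + 24
78 = 3·24 + 6
24 = 4·6 + 0
gcd(2172, 63678) = 6 ≠ 1, so 2172 has no multiplicative inverse modulo 63678.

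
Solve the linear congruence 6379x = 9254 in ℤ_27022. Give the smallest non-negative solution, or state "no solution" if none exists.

First find gcd(6379, 27022):
27022 = 4·6379 + 1506
6379 = 4·1506 + 355
1506 = 4·355 + 86
355 = 4·86 + 11
86 = 7·11 + 9
11 = 1·9 + 2
9 = 4·2 + 1
2 = 2·1 + 0
gcd = 1, so a unique solution mod 27022 exists.
Back-substitute for the Bézout coefficients:
1 = 9 − 4·2
1 = −4·11 + 5·9
1 = 5·86 − 39·11
1 = −39·355 + 161·86
1 = 161·1506 − 683·355
1 = −683·6379 + 2893·1506
1 = 2893·27022 − 12255·6379
So 6379·(-12255) ≡ 1 (mod 27022), giving 6379⁻¹ ≡ 14767.
x ≡ 6379⁻¹·9254 ≡ 14767·9254 ≡ 3564 (mod 27022).

3564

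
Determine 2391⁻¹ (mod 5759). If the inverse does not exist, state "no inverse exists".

Run Euclid on (5759, 2391):
5759 = 2·2391 + 977
2391 = 2·977 + 437
977 = 2·437 + 103
437 = 4·103 + 25
103 = 4·25 + 3
25 = 8·3 + 1
3 = 3·1 + 0
gcd = 1, so the inverse exists. Back-substitute:
1 = 25 − 8·3
1 = −8·103 + 33·25
1 = 33·437 − 140·103
1 = −140·977 + 313·437
1 = 313·2391 − 766·977
1 = −766·5759 + 1845·2391
So 2391·1845 ≡ 1 (mod 5759).

1845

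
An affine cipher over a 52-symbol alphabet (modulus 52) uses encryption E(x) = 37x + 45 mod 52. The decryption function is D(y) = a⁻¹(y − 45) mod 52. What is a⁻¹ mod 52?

45

gcd(52, 37) by repeated division:
52 = 1*37 + 15
37 = 2*15 + 7
15 = 2*7 + 1
7 = 7*1 + 0
The gcd is 1. Working backward:
1 = 15 − 2·7
1 = −2·37 + 5·15
1 = 5·52 − 7·37
Thus 37·(-7) ≡ 1 (mod 52); reducing, -7 mod 52 = 45.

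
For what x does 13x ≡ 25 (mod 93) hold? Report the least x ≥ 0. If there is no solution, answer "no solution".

52

First find gcd(13, 93):
93 = 7×13 + 2
13 = 6×2 + 1
2 = 2×1 + 0
gcd = 1, so a unique solution mod 93 exists.
Back-substitute for the Bézout coefficients:
1 = 13 − 6·2
1 = −6·93 + 43·13
So 13·(43) ≡ 1 (mod 93), giving 13⁻¹ ≡ 43.
x ≡ 13⁻¹·25 ≡ 43·25 ≡ 52 (mod 93).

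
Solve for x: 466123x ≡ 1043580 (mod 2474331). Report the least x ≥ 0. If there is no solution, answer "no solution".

First find gcd(466123, 2474331):
2474331 = 5×466123 + 143716
466123 = 3×143716 + 34975
143716 = 4×34975 + 3816
34975 = 9×3816 + 631
3816 = 6×631 + 30
631 = 21×30 + 1
30 = 30×1 + 0
gcd = 1, so a unique solution mod 2474331 exists.
Back-substitute for the Bézout coefficients:
1 = 631 − 21·30
1 = −21·3816 + 127·631
1 = 127·34975 − 1164·3816
1 = −1164·143716 + 4783·34975
1 = 4783·466123 − 15513·143716
1 = −15513·2474331 + 82348·466123
So 466123·(82348) ≡ 1 (mod 2474331), giving 466123⁻¹ ≡ 82348.
x ≡ 466123⁻¹·1043580 ≡ 82348·1043580 ≡ 735879 (mod 2474331).

735879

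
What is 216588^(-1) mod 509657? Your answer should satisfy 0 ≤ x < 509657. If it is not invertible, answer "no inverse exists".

Run Euclid on (509657, 216588):
509657 = 2*216588 + 76481
216588 = 2*76481 + 63626
76481 = 1*63626 + 12855
63626 = 4*12855 + 12206
12855 = 1*12206 + 649
12206 = 18*649 + 524
649 = 1*524 + 125
524 = 4*125 + 24
125 = 5*24 + 5
24 = 4*5 + 4
5 = 1*4 + 1
4 = 4*1 + 0
Since gcd(216588, 509657) = 1, back-substitute to write 1 as a combination:
1 = 5 − 4
1 = −24 + 5·5
1 = 5·125 − 26·24
1 = −26·524 + 109·125
1 = 109·649 − 135·524
1 = −135·12206 + 2539·649
1 = 2539·12855 − 2674·12206
1 = −2674·63626 + 13235·12855
1 = 13235·76481 − 15909·63626
1 = −15909·216588 + 45053·76481
1 = 45053·509657 − 106015·216588
Hence 216588⁻¹ ≡ -106015 ≡ 403642 (mod 509657).

403642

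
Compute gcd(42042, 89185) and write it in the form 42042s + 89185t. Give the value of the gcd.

1

Apply Euclid's algorithm to 89185 and 42042:
89185 = 2*42042 + 5101
42042 = 8*5101 + 1234
5101 = 4*1234 + 165
1234 = 7*165 + 79
165 = 2*79 + 7
79 = 11*7 + 2
7 = 3*2 + 1
2 = 2*1 + 0
gcd(42042, 89185) = 1.
Back-substituting:
1 = 7 − 3·2
1 = −3·79 + 34·7
1 = 34·165 − 71·79
1 = −71·1234 + 531·165
1 = 531·5101 − 2195·1234
1 = −2195·42042 + 18091·5101
1 = 18091·89185 − 38377·42042
So 1 = (18091)·89185 + (-38377)·42042.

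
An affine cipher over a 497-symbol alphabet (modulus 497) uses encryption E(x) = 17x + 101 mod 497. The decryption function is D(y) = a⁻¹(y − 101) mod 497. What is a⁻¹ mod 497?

Run Euclid on (497, 17):
497 = 29*17 + 4
17 = 4*4 + 1
4 = 4*1 + 0
The gcd is 1. Working backward:
1 = 17 − 4·4
1 = −4·497 + 117·17
So 17·117 ≡ 1 (mod 497).

117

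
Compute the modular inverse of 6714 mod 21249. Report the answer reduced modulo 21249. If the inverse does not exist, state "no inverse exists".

Compute gcd(6714, 21249):
21249 = 3×6714 + 1107
6714 = 6×1107 + 72
1107 = 15×72 + 27
72 = 2×27 + 18
27 = 1×18 + 9
18 = 2×9 + 0
Since gcd = 9 > 1, 6714 is not a unit mod 21249.

no inverse exists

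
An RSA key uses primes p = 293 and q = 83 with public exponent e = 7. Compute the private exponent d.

φ(n) = (p−1)(q−1) = 292·82 = 23944.
Need d with 7·d ≡ 1 (mod 23944). Apply the extended Euclidean algorithm:
23944 = 3420·7 + 4
7 = 1·4 + 3
4 = 1·3 + 1
3 = 3·1 + 0
Back-substitute:
1 = 4 − 3
1 = −7 + 2·4
1 = 2·23944 − 6841·7
So 7·(-6841) ≡ 1 (mod 23944), hence d ≡ -6841 ≡ 17103 (mod 23944).

17103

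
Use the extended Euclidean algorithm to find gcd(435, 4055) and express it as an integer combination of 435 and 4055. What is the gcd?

5

Repeated division:
4055 = 9×435 + 140
435 = 3×140 + 15
140 = 9×15 + 5
15 = 3×5 + 0
gcd(435, 4055) = 5.
Back-substituting:
5 = 140 − 9·15
5 = −9·435 + 28·140
5 = 28·4055 − 261·435
So 5 = (28)·4055 + (-261)·435.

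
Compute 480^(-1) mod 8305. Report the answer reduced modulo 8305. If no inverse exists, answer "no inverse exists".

Compute gcd(480, 8305):
8305 = 17*480 + 145
480 = 3*145 + 45
145 = 3*45 + 10
45 = 4*10 + 5
10 = 2*5 + 0
Since gcd = 5 > 1, 480 is not a unit mod 8305.

no inverse exists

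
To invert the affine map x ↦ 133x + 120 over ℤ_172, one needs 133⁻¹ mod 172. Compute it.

97

Apply the Euclidean algorithm to 172 and 133:
172 = 1*133 + 39
133 = 3*39 + 16
39 = 2*16 + 7
16 = 2*7 + 2
7 = 3*2 + 1
2 = 2*1 + 0
gcd = 1, so the inverse exists. Back-substitute:
1 = 7 − 3·2
1 = −3·16 + 7·7
1 = 7·39 − 17·16
1 = −17·133 + 58·39
1 = 58·172 − 75·133
Thus 133·(-75) ≡ 1 (mod 172); reducing, -75 mod 172 = 97.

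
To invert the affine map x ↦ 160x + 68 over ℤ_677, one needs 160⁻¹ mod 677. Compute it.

622

Apply the Euclidean algorithm to 677 and 160:
677 = 4*160 + 37
160 = 4*37 + 12
37 = 3*12 + 1
12 = 12*1 + 0
Since gcd(160, 677) = 1, back-substitute to write 1 as a combination:
1 = 37 − 3·12
1 = −3·160 + 13·37
1 = 13·677 − 55·160
Hence 160⁻¹ ≡ -55 ≡ 622 (mod 677).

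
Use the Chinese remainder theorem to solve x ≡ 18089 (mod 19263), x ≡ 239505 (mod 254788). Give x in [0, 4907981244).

2837303885

Write x = 18089 + 19263·k. Then 19263·k ≡ 239505 − 18089 ≡ 221416 (mod 254788).
Need 19263⁻¹ mod 254788. Extended Euclid on (254788, 19263):
254788 = 13×19263 + 4369
19263 = 4×4369 + 1787
4369 = 2×1787 + 795
1787 = 2×795 + 197
795 = 4×197 + 7
197 = 28×7 + 1
7 = 7×1 + 0
Back-substitute:
1 = 197 − 28·7
1 = −28·795 + 113·197
1 = 113·1787 − 254·795
1 = −254·4369 + 621·1787
1 = 621·19263 − 2738·4369
1 = −2738·254788 + 36215·19263
19263⁻¹ ≡ 36215 (mod 254788), so k ≡ 36215·221416 ≡ 147292 (mod 254788).
x = 18089 + 19263·147292 = 2837303885.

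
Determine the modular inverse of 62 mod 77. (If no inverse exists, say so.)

Apply the Euclidean algorithm to 77 and 62:
77 = 1·62 + 15
62 = 4·15 + 2
15 = 7·2 + 1
2 = 2·1 + 0
The gcd is 1. Working backward:
1 = 15 − 7·2
1 = −7·62 + 29·15
1 = 29·77 − 36·62
So 62·(-36) ≡ 1 (mod 77), and -36 ≡ 41 (mod 77).

41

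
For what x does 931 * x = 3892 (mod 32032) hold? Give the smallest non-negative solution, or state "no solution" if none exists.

First find gcd(931, 32032):
32032 = 34×931 + 378
931 = 2×378 + 175
378 = 2×175 + 28
175 = 6×28 + 7
28 = 4×7 + 0
gcd = 7 and 7 | 3892, so solutions exist. Divide through by 7: 133x ≡ 556 (mod 4576).
Now find 133⁻¹ mod 4576:
4576 = 34*133 + 54
133 = 2*54 + 25
54 = 2*25 + 4
25 = 6*4 + 1
4 = 4*1 + 0
Back-substitute:
1 = 25 − 6·4
1 = −6·54 + 13·25
1 = 13·133 − 32·54
1 = −32·4576 + 1101·133
So 133⁻¹ ≡ 1101 (mod 4576).
Then x ≡ 1101·556 ≡ 3548 (mod 4576); the smallest non-negative solution is x = 3548.

3548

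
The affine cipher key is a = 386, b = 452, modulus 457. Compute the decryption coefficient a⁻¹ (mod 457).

354

Run Euclid on (457, 386):
457 = 1×386 + 71
386 = 5×71 + 31
71 = 2×31 + 9
31 = 3×9 + 4
9 = 2×4 + 1
4 = 4×1 + 0
Since gcd(386, 457) = 1, back-substitute to write 1 as a combination:
1 = 9 − 2·4
1 = −2·31 + 7·9
1 = 7·71 − 16·31
1 = −16·386 + 87·71
1 = 87·457 − 103·386
Hence 386⁻¹ ≡ -103 ≡ 354 (mod 457).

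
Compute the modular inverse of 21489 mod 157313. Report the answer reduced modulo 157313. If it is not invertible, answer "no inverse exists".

no inverse exists

Euclidean algorithm on 157313, 21489:
157313 = 7*21489 + 6890
21489 = 3*6890 + 819
6890 = 8*819 + 338
819 = 2*338 + 143
338 = 2*143 + 52
143 = 2*52 + 39
52 = 1*39 + 13
39 = 3*13 + 0
Since gcd = 13 > 1, 21489 is not a unit mod 157313.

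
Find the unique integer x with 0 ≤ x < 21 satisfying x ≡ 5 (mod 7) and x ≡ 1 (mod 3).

Write x = 5 + 7·k. Then 7·k ≡ 1 − 5 ≡ 2 (mod 3).
Need 7⁻¹ mod 3. Extended Euclid on (3, 1):
3 = 3·1 + 0
7⁻¹ ≡ 1 (mod 3), so k ≡ 1·2 ≡ 2 (mod 3).
x = 5 + 7·2 = 19.

19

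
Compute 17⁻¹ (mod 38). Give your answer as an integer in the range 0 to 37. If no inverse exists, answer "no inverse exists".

gcd(38, 17) by repeated division:
38 = 2×17 + 4
17 = 4×4 + 1
4 = 4×1 + 0
The gcd is 1. Working backward:
1 = 17 − 4·4
1 = −4·38 + 9·17
So 17·9 ≡ 1 (mod 38).

9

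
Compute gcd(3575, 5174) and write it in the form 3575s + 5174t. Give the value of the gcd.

13

Apply Euclid's algorithm to 5174 and 3575:
5174 = 1×3575 + 1599
3575 = 2×1599 + 377
1599 = 4×377 + 91
377 = 4×91 + 13
91 = 7×13 + 0
gcd(3575, 5174) = 13.
Working backward:
13 = 377 − 4·91
13 = −4·1599 + 17·377
13 = 17·3575 − 38·1599
13 = −38·5174 + 55·3575
So 13 = (-38)·5174 + (55)·3575.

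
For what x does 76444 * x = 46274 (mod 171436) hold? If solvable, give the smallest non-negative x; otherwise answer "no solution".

no solution

gcd(76444, 171436):
171436 = 2×76444 + 18548
76444 = 4×18548 + 2252
18548 = 8×2252 + 532
2252 = 4×532 + 124
532 = 4×124 + 36
124 = 3×36 + 16
36 = 2×16 + 4
16 = 4×4 + 0
gcd = 4, but 4 ∤ 46274, so the congruence has no solution.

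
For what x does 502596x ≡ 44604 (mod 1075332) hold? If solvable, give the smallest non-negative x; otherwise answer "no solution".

12555

First find gcd(502596, 1075332):
1075332 = 2*502596 + 70140
502596 = 7*70140 + 11616
70140 = 6*11616 + 444
11616 = 26*444 + 72
444 = 6*72 + 12
72 = 6*12 + 0
gcd = 12 and 12 | 44604, so solutions exist. Divide through by 12: 41883x ≡ 3717 (mod 89611).
Now find 41883⁻¹ mod 89611:
89611 = 2·41883 + 5845
41883 = 7·5845 + 968
5845 = 6·968 + 37
968 = 26·37 + 6
37 = 6·6 + 1
6 = 6·1 + 0
Back-substitute:
1 = 37 − 6·6
1 = −6·968 + 157·37
1 = 157·5845 − 948·968
1 = −948·41883 + 6793·5845
1 = 6793·89611 − 14534·41883
So 41883·(-14534) ≡ 1 (mod 89611), i.e. 41883⁻¹ ≡ 75077.
Then x ≡ 75077·3717 ≡ 12555 (mod 89611); the smallest non-negative solution is x = 12555.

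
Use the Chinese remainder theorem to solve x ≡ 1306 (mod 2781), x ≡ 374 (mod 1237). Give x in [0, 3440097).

Write x = 1306 + 2781·k. Then 2781·k ≡ 374 − 1306 ≡ 305 (mod 1237).
Need 2781⁻¹ mod 1237. Extended Euclid on (1237, 307):
1237 = 4*307 + 9
307 = 34*9 + 1
9 = 9*1 + 0
Back-substitute:
1 = 307 − 34·9
1 = −34·1237 + 137·307
2781⁻¹ ≡ 137 (mod 1237), so k ≡ 137·305 ≡ 964 (mod 1237).
x = 1306 + 2781·964 = 2682190.

2682190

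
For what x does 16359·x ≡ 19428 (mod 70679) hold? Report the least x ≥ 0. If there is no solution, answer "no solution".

no solution

gcd(16359, 70679):
70679 = 4×16359 + 5243
16359 = 3×5243 + 630
5243 = 8×630 + 203
630 = 3×203 + 21
203 = 9×21 + 14
21 = 1×14 + 7
14 = 2×7 + 0
gcd = 7, but 7 ∤ 19428, so the congruence has no solution.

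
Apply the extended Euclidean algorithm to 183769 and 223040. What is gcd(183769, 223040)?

1

Euclidean algorithm:
223040 = 1×183769 + 39271
183769 = 4×39271 + 26685
39271 = 1×26685 + 12586
26685 = 2×12586 + 1513
12586 = 8×1513 + 482
1513 = 3×482 + 67
482 = 7×67 + 13
67 = 5×13 + 2
13 = 6×2 + 1
2 = 2×1 + 0
gcd(183769, 223040) = 1.
Working backward:
1 = 13 − 6·2
1 = −6·67 + 31·13
1 = 31·482 − 223·67
1 = −223·1513 + 700·482
1 = 700·12586 − 5823·1513
1 = −5823·26685 + 12346·12586
1 = 12346·39271 − 18169·26685
1 = −18169·183769 + 85022·39271
1 = 85022·223040 − 103191·183769
So 1 = (85022)·223040 + (-103191)·183769.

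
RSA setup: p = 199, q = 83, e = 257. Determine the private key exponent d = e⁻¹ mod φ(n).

φ(n) = (p−1)(q−1) = 198·82 = 16236.
Need d with 257·d ≡ 1 (mod 16236). Apply the extended Euclidean algorithm:
16236 = 63·257 + 45
257 = 5·45 + 32
45 = 1·32 + 13
32 = 2·13 + 6
13 = 2·6 + 1
6 = 6·1 + 0
Back-substitute:
1 = 13 − 2·6
1 = −2·32 + 5·13
1 = 5·45 − 7·32
1 = −7·257 + 40·45
1 = 40·16236 − 2527·257
So 257·(-2527) ≡ 1 (mod 16236), hence d ≡ -2527 ≡ 13709 (mod 16236).

13709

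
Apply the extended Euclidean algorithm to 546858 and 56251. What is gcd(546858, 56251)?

13

Euclidean algorithm:
546858 = 9*56251 + 40599
56251 = 1*40599 + 15652
40599 = 2*15652 + 9295
15652 = 1*9295 + 6357
9295 = 1*6357 + 2938
6357 = 2*2938 + 481
2938 = 6*481 + 52
481 = 9*52 + 13
52 = 4*13 + 0
gcd(546858, 56251) = 13.
Back-substituting:
13 = 481 − 9·52
13 = −9·2938 + 55·481
13 = 55·6357 − 119·2938
13 = −119·9295 + 174·6357
13 = 174·15652 − 293·9295
13 = −293·40599 + 760·15652
13 = 760·56251 − 1053·40599
13 = −1053·546858 + 10237·56251
So 13 = (-1053)·546858 + (10237)·56251.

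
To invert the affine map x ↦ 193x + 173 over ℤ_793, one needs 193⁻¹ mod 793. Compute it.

Run Euclid on (793, 193):
793 = 4×193 + 21
193 = 9×21 + 4
21 = 5×4 + 1
4 = 4×1 + 0
gcd = 1, so the inverse exists. Back-substitute:
1 = 21 − 5·4
1 = −5·193 + 46·21
1 = 46·793 − 189·193
Hence 193⁻¹ ≡ -189 ≡ 604 (mod 793).

604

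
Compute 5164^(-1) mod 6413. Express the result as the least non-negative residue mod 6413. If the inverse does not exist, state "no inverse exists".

Apply the Euclidean algorithm to 6413 and 5164:
6413 = 1×5164 + 1249
5164 = 4×1249 + 168
1249 = 7×168 + 73
168 = 2×73 + 22
73 = 3×22 + 7
22 = 3×7 + 1
7 = 7×1 + 0
Since gcd(5164, 6413) = 1, back-substitute to write 1 as a combination:
1 = 22 − 3·7
1 = −3·73 + 10·22
1 = 10·168 − 23·73
1 = −23·1249 + 171·168
1 = 171·5164 − 707·1249
1 = −707·6413 + 878·5164
So 5164·878 ≡ 1 (mod 6413).

878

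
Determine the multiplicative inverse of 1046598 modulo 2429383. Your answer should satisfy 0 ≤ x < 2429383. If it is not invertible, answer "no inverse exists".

Apply the Euclidean algorithm to 2429383 and 1046598:
2429383 = 2*1046598 + 336187
1046598 = 3*336187 + 38037
336187 = 8*38037 + 31891
38037 = 1*31891 + 6146
31891 = 5*6146 + 1161
6146 = 5*1161 + 341
1161 = 3*341 + 138
341 = 2*138 + 65
138 = 2*65 + 8
65 = 8*8 + 1
8 = 8*1 + 0
gcd = 1, so the inverse exists. Back-substitute:
1 = 65 − 8·8
1 = −8·138 + 17·65
1 = 17·341 − 42·138
1 = −42·1161 + 143·341
1 = 143·6146 − 757·1161
1 = −757·31891 + 3928·6146
1 = 3928·38037 − 4685·31891
1 = −4685·336187 + 41408·38037
1 = 41408·1046598 − 128909·336187
1 = −128909·2429383 + 299226·1046598
So 1046598·299226 ≡ 1 (mod 2429383).

299226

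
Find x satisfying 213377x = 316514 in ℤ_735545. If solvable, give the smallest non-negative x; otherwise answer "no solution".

190957

First find gcd(213377, 735545):
735545 = 3×213377 + 95414
213377 = 2×95414 + 22549
95414 = 4×22549 + 5218
22549 = 4×5218 + 1677
5218 = 3×1677 + 187
1677 = 8×187 + 181
187 = 1×181 + 6
181 = 30×6 + 1
6 = 6×1 + 0
gcd = 1, so a unique solution mod 735545 exists.
Back-substitute for the Bézout coefficients:
1 = 181 − 30·6
1 = −30·187 + 31·181
1 = 31·1677 − 278·187
1 = −278·5218 + 865·1677
1 = 865·22549 − 3738·5218
1 = −3738·95414 + 15817·22549
1 = 15817·213377 − 35372·95414
1 = −35372·735545 + 121933·213377
So 213377·(121933) ≡ 1 (mod 735545), giving 213377⁻¹ ≡ 121933.
x ≡ 213377⁻¹·316514 ≡ 121933·316514 ≡ 190957 (mod 735545).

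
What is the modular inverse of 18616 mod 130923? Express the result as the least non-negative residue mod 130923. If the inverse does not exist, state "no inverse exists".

no inverse exists

Euclidean algorithm on 130923, 18616:
130923 = 7*18616 + 611
18616 = 30*611 + 286
611 = 2*286 + 39
286 = 7*39 + 13
39 = 3*13 + 0
The gcd is 13, not 1, hence no inverse exists.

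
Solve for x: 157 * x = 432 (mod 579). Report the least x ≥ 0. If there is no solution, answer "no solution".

567

First find gcd(157, 579):
579 = 3*157 + 108
157 = 1*108 + 49
108 = 2*49 + 10
49 = 4*10 + 9
10 = 1*9 + 1
9 = 9*1 + 0
gcd = 1, so a unique solution mod 579 exists.
Back-substitute for the Bézout coefficients:
1 = 10 − 9
1 = −49 + 5·10
1 = 5·108 − 11·49
1 = −11·157 + 16·108
1 = 16·579 − 59·157
So 157·(-59) ≡ 1 (mod 579), giving 157⁻¹ ≡ 520.
x ≡ 157⁻¹·432 ≡ 520·432 ≡ 567 (mod 579).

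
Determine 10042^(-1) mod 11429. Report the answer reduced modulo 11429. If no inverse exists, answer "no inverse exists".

7688

Apply the Euclidean algorithm to 11429 and 10042:
11429 = 1·10042 + 1387
10042 = 7·1387 + 333
1387 = 4·333 + 55
333 = 6·55 + 3
55 = 18·3 + 1
3 = 3·1 + 0
Since gcd(10042, 11429) = 1, back-substitute to write 1 as a combination:
1 = 55 − 18·3
1 = −18·333 + 109·55
1 = 109·1387 − 454·333
1 = −454·10042 + 3287·1387
1 = 3287·11429 − 3741·10042
Thus 10042·(-3741) ≡ 1 (mod 11429); reducing, -3741 mod 11429 = 7688.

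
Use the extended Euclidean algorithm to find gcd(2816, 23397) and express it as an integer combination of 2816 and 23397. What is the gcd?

11

Repeated division:
23397 = 8·2816 + 869
2816 = 3·869 + 209
869 = 4·209 + 33
209 = 6·33 + 11
33 = 3·11 + 0
gcd(2816, 23397) = 11.
Express as a combination:
11 = 209 − 6·33
11 = −6·869 + 25·209
11 = 25·2816 − 81·869
11 = −81·23397 + 673·2816
So 11 = (-81)·23397 + (673)·2816.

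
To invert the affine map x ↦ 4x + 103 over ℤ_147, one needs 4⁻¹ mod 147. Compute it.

gcd(147, 4) by repeated division:
147 = 36*4 + 3
4 = 1*3 + 1
3 = 3*1 + 0
gcd = 1, so the inverse exists. Back-substitute:
1 = 4 − 3
1 = −147 + 37·4
So 4·37 ≡ 1 (mod 147).

37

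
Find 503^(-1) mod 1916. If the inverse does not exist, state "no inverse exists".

499

Run Euclid on (1916, 503):
1916 = 3*503 + 407
503 = 1*407 + 96
407 = 4*96 + 23
96 = 4*23 + 4
23 = 5*4 + 3
4 = 1*3 + 1
3 = 3*1 + 0
Since gcd(503, 1916) = 1, back-substitute to write 1 as a combination:
1 = 4 − 3
1 = −23 + 6·4
1 = 6·96 − 25·23
1 = −25·407 + 106·96
1 = 106·503 − 131·407
1 = −131·1916 + 499·503
So 503·499 ≡ 1 (mod 1916).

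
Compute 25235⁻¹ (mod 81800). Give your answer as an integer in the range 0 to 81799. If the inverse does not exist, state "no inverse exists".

no inverse exists

Compute gcd(25235, 81800):
81800 = 3*25235 + 6095
25235 = 4*6095 + 855
6095 = 7*855 + 110
855 = 7*110 + 85
110 = 1*85 + 25
85 = 3*25 + 10
25 = 2*10 + 5
10 = 2*5 + 0
Since gcd = 5 > 1, 25235 is not a unit mod 81800.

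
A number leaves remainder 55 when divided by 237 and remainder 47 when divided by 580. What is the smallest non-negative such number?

Write x = 55 + 237·k. Then 237·k ≡ 47 − 55 ≡ 572 (mod 580).
Need 237⁻¹ mod 580. Extended Euclid on (580, 237):
580 = 2×237 + 106
237 = 2×106 + 25
106 = 4×25 + 6
25 = 4×6 + 1
6 = 6×1 + 0
Back-substitute:
1 = 25 − 4·6
1 = −4·106 + 17·25
1 = 17·237 − 38·106
1 = −38·580 + 93·237
237⁻¹ ≡ 93 (mod 580), so k ≡ 93·572 ≡ 416 (mod 580).
x = 55 + 237·416 = 98647.

98647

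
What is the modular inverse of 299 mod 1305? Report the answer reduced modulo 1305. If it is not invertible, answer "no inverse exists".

419

gcd(1305, 299) by repeated division:
1305 = 4·299 + 109
299 = 2·109 + 81
109 = 1·81 + 28
81 = 2·28 + 25
28 = 1·25 + 3
25 = 8·3 + 1
3 = 3·1 + 0
The gcd is 1. Working backward:
1 = 25 − 8·3
1 = −8·28 + 9·25
1 = 9·81 − 26·28
1 = −26·109 + 35·81
1 = 35·299 − 96·109
1 = −96·1305 + 419·299
So 299·419 ≡ 1 (mod 1305).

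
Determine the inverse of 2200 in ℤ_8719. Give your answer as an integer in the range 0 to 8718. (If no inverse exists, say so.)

6028

Run Euclid on (8719, 2200):
8719 = 3×2200 + 2119
2200 = 1×2119 + 81
2119 = 26×81 + 13
81 = 6×13 + 3
13 = 4×3 + 1
3 = 3×1 + 0
gcd = 1, so the inverse exists. Back-substitute:
1 = 13 − 4·3
1 = −4·81 + 25·13
1 = 25·2119 − 654·81
1 = −654·2200 + 679·2119
1 = 679·8719 − 2691·2200
Thus 2200·(-2691) ≡ 1 (mod 8719); reducing, -2691 mod 8719 = 6028.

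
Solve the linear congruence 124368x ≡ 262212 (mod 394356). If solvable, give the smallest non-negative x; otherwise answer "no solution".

20115

First find gcd(124368, 394356):
394356 = 3·124368 + 21252
124368 = 5·21252 + 18108
21252 = 1·18108 + 3144
18108 = 5·3144 + 2388
3144 = 1·2388 + 756
2388 = 3·756 + 120
756 = 6·120 + 36
120 = 3·36 + 12
36 = 3·12 + 0
gcd = 12 and 12 | 262212, so solutions exist. Divide through by 12: 10364x ≡ 21851 (mod 32863).
Now find 10364⁻¹ mod 32863:
32863 = 3·10364 + 1771
10364 = 5·1771 + 1509
1771 = 1·1509 + 262
1509 = 5·262 + 199
262 = 1·199 + 63
199 = 3·63 + 10
63 = 6·10 + 3
10 = 3·3 + 1
3 = 3·1 + 0
Back-substitute:
1 = 10 − 3·3
1 = −3·63 + 19·10
1 = 19·199 − 60·63
1 = −60·262 + 79·199
1 = 79·1509 − 455·262
1 = −455·1771 + 534·1509
1 = 534·10364 − 3125·1771
1 = −3125·32863 + 9909·10364
So 10364⁻¹ ≡ 9909 (mod 32863).
Then x ≡ 9909·21851 ≡ 20115 (mod 32863); the smallest non-negative solution is x = 20115.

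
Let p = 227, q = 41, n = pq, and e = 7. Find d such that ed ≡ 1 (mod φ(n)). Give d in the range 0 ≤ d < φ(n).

2583

φ(n) = (p−1)(q−1) = 226·40 = 9040.
Need d with 7·d ≡ 1 (mod 9040). Apply the extended Euclidean algorithm:
9040 = 1291·7 + 3
7 = 2·3 + 1
3 = 3·1 + 0
Back-substitute:
1 = 7 − 2·3
1 = −2·9040 + 2583·7
So 7·2583 ≡ 1 (mod 9040), hence d = 2583.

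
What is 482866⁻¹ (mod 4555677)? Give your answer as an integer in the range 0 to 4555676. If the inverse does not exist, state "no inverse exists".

2249176

Apply the Euclidean algorithm to 4555677 and 482866:
4555677 = 9*482866 + 209883
482866 = 2*209883 + 63100
209883 = 3*63100 + 20583
63100 = 3*20583 + 1351
20583 = 15*1351 + 318
1351 = 4*318 + 79
318 = 4*79 + 2
79 = 39*2 + 1
2 = 2*1 + 0
The gcd is 1. Working backward:
1 = 79 − 39·2
1 = −39·318 + 157·79
1 = 157·1351 − 667·318
1 = −667·20583 + 10162·1351
1 = 10162·63100 − 31153·20583
1 = −31153·209883 + 103621·63100
1 = 103621·482866 − 238395·209883
1 = −238395·4555677 + 2249176·482866
So 482866·2249176 ≡ 1 (mod 4555677).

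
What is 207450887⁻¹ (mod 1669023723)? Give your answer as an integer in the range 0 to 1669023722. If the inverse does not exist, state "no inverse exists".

1105206524

gcd(1669023723, 207450887) by repeated division:
1669023723 = 8·207450887 + 9416627
207450887 = 22·9416627 + 285093
9416627 = 33·285093 + 8558
285093 = 33·8558 + 2679
8558 = 3·2679 + 521
2679 = 5·521 + 74
521 = 7·74 + 3
74 = 24·3 + 2
3 = 1·2 + 1
2 = 2·1 + 0
The gcd is 1. Working backward:
1 = 3 − 2
1 = −74 + 25·3
1 = 25·521 − 176·74
1 = −176·2679 + 905·521
1 = 905·8558 − 2891·2679
1 = −2891·285093 + 96308·8558
1 = 96308·9416627 − 3181055·285093
1 = −3181055·207450887 + 70079518·9416627
1 = 70079518·1669023723 − 563817199·207450887
Hence 207450887⁻¹ ≡ -563817199 ≡ 1105206524 (mod 1669023723).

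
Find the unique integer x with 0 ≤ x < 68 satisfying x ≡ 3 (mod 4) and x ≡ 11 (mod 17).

Write x = 3 + 4·k. Then 4·k ≡ 11 − 3 ≡ 8 (mod 17).
Need 4⁻¹ mod 17. Extended Euclid on (17, 4):
17 = 4·4 + 1
4 = 4·1 + 0
Back-substitute:
1 = 17 − 4·4
4⁻¹ ≡ 13 (mod 17), so k ≡ 13·8 ≡ 2 (mod 17).
x = 3 + 4·2 = 11.

11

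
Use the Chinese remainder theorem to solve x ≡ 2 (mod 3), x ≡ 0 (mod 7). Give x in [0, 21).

14

Write x = 2 + 3·k. Then 3·k ≡ 0 − 2 ≡ 5 (mod 7).
Need 3⁻¹ mod 7. Extended Euclid on (7, 3):
7 = 2·3 + 1
3 = 3·1 + 0
Back-substitute:
1 = 7 − 2·3
3⁻¹ ≡ 5 (mod 7), so k ≡ 5·5 ≡ 4 (mod 7).
x = 2 + 3·4 = 14.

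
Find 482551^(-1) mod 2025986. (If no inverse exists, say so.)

Run Euclid on (2025986, 482551):
2025986 = 4*482551 + 95782
482551 = 5*95782 + 3641
95782 = 26*3641 + 1116
3641 = 3*1116 + 293
1116 = 3*293 + 237
293 = 1*237 + 56
237 = 4*56 + 13
56 = 4*13 + 4
13 = 3*4 + 1
4 = 4*1 + 0
gcd = 1, so the inverse exists. Back-substitute:
1 = 13 − 3·4
1 = −3·56 + 13·13
1 = 13·237 − 55·56
1 = −55·293 + 68·237
1 = 68·1116 − 259·293
1 = −259·3641 + 845·1116
1 = 845·95782 − 22229·3641
1 = −22229·482551 + 111990·95782
1 = 111990·2025986 − 470189·482551
Thus 482551·(-470189) ≡ 1 (mod 2025986); reducing, -470189 mod 2025986 = 1555797.

1555797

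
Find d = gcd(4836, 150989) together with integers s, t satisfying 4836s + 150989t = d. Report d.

Euclidean algorithm:
150989 = 31*4836 + 1073
4836 = 4*1073 + 544
1073 = 1*544 + 529
544 = 1*529 + 15
529 = 35*15 + 4
15 = 3*4 + 3
4 = 1*3 + 1
3 = 3*1 + 0
gcd(4836, 150989) = 1.
Back-substituting:
1 = 4 − 3
1 = −15 + 4·4
1 = 4·529 − 141·15
1 = −141·544 + 145·529
1 = 145·1073 − 286·544
1 = −286·4836 + 1289·1073
1 = 1289·150989 − 40245·4836
So 1 = (1289)·150989 + (-40245)·4836.

1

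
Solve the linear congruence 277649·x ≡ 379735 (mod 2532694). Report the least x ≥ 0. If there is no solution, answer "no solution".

First find gcd(277649, 2532694):
2532694 = 9*277649 + 33853
277649 = 8*33853 + 6825
33853 = 4*6825 + 6553
6825 = 1*6553 + 272
6553 = 24*272 + 25
272 = 10*25 + 22
25 = 1*22 + 3
22 = 7*3 + 1
3 = 3*1 + 0
gcd = 1, so a unique solution mod 2532694 exists.
Back-substitute for the Bézout coefficients:
1 = 22 − 7·3
1 = −7·25 + 8·22
1 = 8·272 − 87·25
1 = −87·6553 + 2096·272
1 = 2096·6825 − 2183·6553
1 = −2183·33853 + 10828·6825
1 = 10828·277649 − 88807·33853
1 = −88807·2532694 + 810091·277649
So 277649·(810091) ≡ 1 (mod 2532694), giving 277649⁻¹ ≡ 810091.
x ≡ 277649⁻¹·379735 ≡ 810091·379735 ≡ 1425339 (mod 2532694).

1425339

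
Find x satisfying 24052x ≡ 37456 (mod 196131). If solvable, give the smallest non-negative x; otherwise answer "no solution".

16180

First find gcd(24052, 196131):
196131 = 8·24052 + 3715
24052 = 6·3715 + 1762
3715 = 2·1762 + 191
1762 = 9·191 + 43
191 = 4·43 + 19
43 = 2·19 + 5
19 = 3·5 + 4
5 = 1·4 + 1
4 = 4·1 + 0
gcd = 1, so a unique solution mod 196131 exists.
Back-substitute for the Bézout coefficients:
1 = 5 − 4
1 = −19 + 4·5
1 = 4·43 − 9·19
1 = −9·191 + 40·43
1 = 40·1762 − 369·191
1 = −369·3715 + 778·1762
1 = 778·24052 − 5037·3715
1 = −5037·196131 + 41074·24052
So 24052·(41074) ≡ 1 (mod 196131), giving 24052⁻¹ ≡ 41074.
x ≡ 24052⁻¹·37456 ≡ 41074·37456 ≡ 16180 (mod 196131).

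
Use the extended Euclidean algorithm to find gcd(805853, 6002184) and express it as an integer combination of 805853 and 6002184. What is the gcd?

Repeated division:
6002184 = 7·805853 + 361213
805853 = 2·361213 + 83427
361213 = 4·83427 + 27505
83427 = 3·27505 + 912
27505 = 30·912 + 145
912 = 6·145 + 42
145 = 3·42 + 19
42 = 2·19 + 4
19 = 4·4 + 3
4 = 1·3 + 1
3 = 3·1 + 0
gcd(805853, 6002184) = 1.
Working backward:
1 = 4 − 3
1 = −19 + 5·4
1 = 5·42 − 11·19
1 = −11·145 + 38·42
1 = 38·912 − 239·145
1 = −239·27505 + 7208·912
1 = 7208·83427 − 21863·27505
1 = −21863·361213 + 94660·83427
1 = 94660·805853 − 211183·361213
1 = −211183·6002184 + 1572941·805853
So 1 = (-211183)·6002184 + (1572941)·805853.

1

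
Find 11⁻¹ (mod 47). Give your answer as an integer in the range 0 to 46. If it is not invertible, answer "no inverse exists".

30

Extended Euclidean algorithm:
47 = 4*11 + 3
11 = 3*3 + 2
3 = 1*2 + 1
2 = 2*1 + 0
gcd = 1, so the inverse exists. Back-substitute:
1 = 3 − 2
1 = −11 + 4·3
1 = 4·47 − 17·11
Hence 11⁻¹ ≡ -17 ≡ 30 (mod 47).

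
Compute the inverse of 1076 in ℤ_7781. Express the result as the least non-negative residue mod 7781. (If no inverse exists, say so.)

Extended Euclidean algorithm:
7781 = 7·1076 + 249
1076 = 4·249 + 80
249 = 3·80 + 9
80 = 8·9 + 8
9 = 1·8 + 1
8 = 8·1 + 0
The gcd is 1. Working backward:
1 = 9 − 8
1 = −80 + 9·9
1 = 9·249 − 28·80
1 = −28·1076 + 121·249
1 = 121·7781 − 875·1076
Hence 1076⁻¹ ≡ -875 ≡ 6906 (mod 7781).

6906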